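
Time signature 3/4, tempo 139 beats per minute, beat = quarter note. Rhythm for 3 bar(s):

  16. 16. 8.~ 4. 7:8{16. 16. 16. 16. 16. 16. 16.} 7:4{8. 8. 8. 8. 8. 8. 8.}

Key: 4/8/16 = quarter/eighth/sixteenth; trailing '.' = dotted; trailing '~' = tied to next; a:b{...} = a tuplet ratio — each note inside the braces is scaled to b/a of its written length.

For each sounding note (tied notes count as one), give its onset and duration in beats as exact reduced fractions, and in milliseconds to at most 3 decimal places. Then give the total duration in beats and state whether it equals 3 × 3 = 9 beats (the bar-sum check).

1) 0.0ms=0b +161.871ms=3/8b
2) 161.871ms=3/8b +161.871ms=3/8b
3) 323.741ms=3/4b +971.223ms=9/4b
4) 1294.964ms=3b +184.995ms=3/7b
5) 1479.959ms=24/7b +184.995ms=3/7b
6) 1664.954ms=27/7b +184.995ms=3/7b
7) 1849.949ms=30/7b +184.995ms=3/7b
8) 2034.943ms=33/7b +184.995ms=3/7b
9) 2219.938ms=36/7b +184.995ms=3/7b
10) 2404.933ms=39/7b +184.995ms=3/7b
11) 2589.928ms=6b +184.995ms=3/7b
12) 2774.923ms=45/7b +184.995ms=3/7b
13) 2959.918ms=48/7b +184.995ms=3/7b
14) 3144.913ms=51/7b +184.995ms=3/7b
15) 3329.908ms=54/7b +184.995ms=3/7b
16) 3514.902ms=57/7b +184.995ms=3/7b
17) 3699.897ms=60/7b +184.995ms=3/7b
Σ=9b of 9 (139bpm 3/4) — PASS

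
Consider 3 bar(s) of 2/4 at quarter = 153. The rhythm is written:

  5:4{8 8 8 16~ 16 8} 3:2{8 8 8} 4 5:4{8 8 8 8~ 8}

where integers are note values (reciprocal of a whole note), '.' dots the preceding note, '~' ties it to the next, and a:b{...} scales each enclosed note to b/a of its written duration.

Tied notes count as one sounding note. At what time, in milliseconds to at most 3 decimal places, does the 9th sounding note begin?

note 9 onset = 3b = 1176.471ms

1. 0.0ms @ 0 + 156.863ms (2/5)
2. 156.863ms @ 2/5 + 156.863ms (2/5)
3. 313.725ms @ 4/5 + 156.863ms (2/5)
4. 470.588ms @ 6/5 + 156.863ms (2/5)
5. 627.451ms @ 8/5 + 156.863ms (2/5)
6. 784.314ms @ 2 + 130.719ms (1/3)
7. 915.033ms @ 7/3 + 130.719ms (1/3)
8. 1045.752ms @ 8/3 + 130.719ms (1/3)
9. 1176.471ms @ 3 + 392.157ms (1)
10. 1568.627ms @ 4 + 156.863ms (2/5)
11. 1725.49ms @ 22/5 + 156.863ms (2/5)
12. 1882.353ms @ 24/5 + 156.863ms (2/5)
13. 2039.216ms @ 26/5 + 313.725ms (4/5)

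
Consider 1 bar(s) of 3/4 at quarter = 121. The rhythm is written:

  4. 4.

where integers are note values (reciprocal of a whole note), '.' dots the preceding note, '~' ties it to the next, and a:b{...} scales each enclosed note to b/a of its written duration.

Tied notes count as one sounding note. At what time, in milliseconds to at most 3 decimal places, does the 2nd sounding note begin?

1. 0.0ms @ 0 + 743.802ms (3/2)
2. 743.802ms @ 3/2 + 743.802ms (3/2)

note 2 onset = 3/2b = 743.802ms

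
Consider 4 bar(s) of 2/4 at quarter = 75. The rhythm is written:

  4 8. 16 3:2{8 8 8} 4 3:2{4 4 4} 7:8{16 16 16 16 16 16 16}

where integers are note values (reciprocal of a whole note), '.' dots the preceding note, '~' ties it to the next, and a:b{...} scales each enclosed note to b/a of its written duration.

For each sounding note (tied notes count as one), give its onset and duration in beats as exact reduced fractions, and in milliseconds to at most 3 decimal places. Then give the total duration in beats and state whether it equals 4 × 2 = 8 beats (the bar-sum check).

1) 0.0ms=0b +800.0ms=1b
2) 800.0ms=1b +600.0ms=3/4b
3) 1400.0ms=7/4b +200.0ms=1/4b
4) 1600.0ms=2b +266.667ms=1/3b
5) 1866.667ms=7/3b +266.667ms=1/3b
6) 2133.333ms=8/3b +266.667ms=1/3b
7) 2400.0ms=3b +800.0ms=1b
8) 3200.0ms=4b +533.333ms=2/3b
9) 3733.333ms=14/3b +533.333ms=2/3b
10) 4266.667ms=16/3b +533.333ms=2/3b
11) 4800.0ms=6b +228.571ms=2/7b
12) 5028.571ms=44/7b +228.571ms=2/7b
13) 5257.143ms=46/7b +228.571ms=2/7b
14) 5485.714ms=48/7b +228.571ms=2/7b
15) 5714.286ms=50/7b +228.571ms=2/7b
16) 5942.857ms=52/7b +228.571ms=2/7b
17) 6171.429ms=54/7b +228.571ms=2/7b
Σ=8b of 8 (75bpm 2/4) — PASS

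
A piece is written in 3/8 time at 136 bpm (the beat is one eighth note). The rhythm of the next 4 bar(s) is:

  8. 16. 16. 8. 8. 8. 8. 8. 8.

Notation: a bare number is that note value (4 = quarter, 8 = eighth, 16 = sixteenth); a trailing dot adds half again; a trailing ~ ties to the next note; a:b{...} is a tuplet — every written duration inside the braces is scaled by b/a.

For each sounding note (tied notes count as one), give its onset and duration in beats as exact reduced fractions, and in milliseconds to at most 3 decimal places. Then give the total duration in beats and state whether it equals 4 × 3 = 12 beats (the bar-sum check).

1) 0.0ms=0b +661.765ms=3/2b
2) 661.765ms=3/2b +330.882ms=3/4b
3) 992.647ms=9/4b +330.882ms=3/4b
4) 1323.529ms=3b +661.765ms=3/2b
5) 1985.294ms=9/2b +661.765ms=3/2b
6) 2647.059ms=6b +661.765ms=3/2b
7) 3308.824ms=15/2b +661.765ms=3/2b
8) 3970.588ms=9b +661.765ms=3/2b
9) 4632.353ms=21/2b +661.765ms=3/2b
Σ=12b of 12 (136bpm 3/8) — PASS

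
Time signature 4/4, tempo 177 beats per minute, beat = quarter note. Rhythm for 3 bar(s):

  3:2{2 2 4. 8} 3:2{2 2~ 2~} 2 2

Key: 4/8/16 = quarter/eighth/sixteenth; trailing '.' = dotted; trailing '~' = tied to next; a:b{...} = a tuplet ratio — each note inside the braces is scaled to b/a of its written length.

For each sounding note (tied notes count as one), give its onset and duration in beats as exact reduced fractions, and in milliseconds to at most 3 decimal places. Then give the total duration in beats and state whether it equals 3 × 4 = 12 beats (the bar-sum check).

1) 0.0ms=0b +451.977ms=4/3b
2) 451.977ms=4/3b +451.977ms=4/3b
3) 903.955ms=8/3b +338.983ms=1b
4) 1242.938ms=11/3b +112.994ms=1/3b
5) 1355.932ms=4b +451.977ms=4/3b
6) 1807.91ms=16/3b +1581.921ms=14/3b
7) 3389.831ms=10b +677.966ms=2b
Σ=12b of 12 (177bpm 4/4) — PASS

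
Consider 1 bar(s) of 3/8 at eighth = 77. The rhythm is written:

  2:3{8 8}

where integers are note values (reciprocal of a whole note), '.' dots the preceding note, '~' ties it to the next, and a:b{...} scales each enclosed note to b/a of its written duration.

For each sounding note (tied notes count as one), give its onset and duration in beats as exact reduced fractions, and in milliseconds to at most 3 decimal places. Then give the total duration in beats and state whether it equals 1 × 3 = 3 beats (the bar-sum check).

1) 0.0ms=0b +1168.831ms=3/2b
2) 1168.831ms=3/2b +1168.831ms=3/2b
Σ=3b of 3 (77bpm 3/8) — PASS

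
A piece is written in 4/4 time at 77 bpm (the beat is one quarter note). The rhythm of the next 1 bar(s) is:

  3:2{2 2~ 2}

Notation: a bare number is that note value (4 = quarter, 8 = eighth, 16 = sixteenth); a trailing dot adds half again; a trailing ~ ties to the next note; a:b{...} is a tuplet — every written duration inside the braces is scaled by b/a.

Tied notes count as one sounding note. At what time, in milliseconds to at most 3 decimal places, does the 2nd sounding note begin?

note 2 onset = 4/3b = 1038.961ms

1. 0.0ms @ 0 + 1038.961ms (4/3)
2. 1038.961ms @ 4/3 + 2077.922ms (8/3)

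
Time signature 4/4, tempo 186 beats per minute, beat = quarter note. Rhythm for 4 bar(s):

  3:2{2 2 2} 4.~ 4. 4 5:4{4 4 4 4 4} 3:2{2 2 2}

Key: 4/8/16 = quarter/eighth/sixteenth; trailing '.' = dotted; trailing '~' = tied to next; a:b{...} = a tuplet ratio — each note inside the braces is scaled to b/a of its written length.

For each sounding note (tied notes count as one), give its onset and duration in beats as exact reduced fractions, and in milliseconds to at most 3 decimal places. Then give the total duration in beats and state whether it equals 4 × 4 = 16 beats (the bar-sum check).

1) 0.0ms=0b +430.108ms=4/3b
2) 430.108ms=4/3b +430.108ms=4/3b
3) 860.215ms=8/3b +430.108ms=4/3b
4) 1290.323ms=4b +967.742ms=3b
5) 2258.065ms=7b +322.581ms=1b
6) 2580.645ms=8b +258.065ms=4/5b
7) 2838.71ms=44/5b +258.065ms=4/5b
8) 3096.774ms=48/5b +258.065ms=4/5b
9) 3354.839ms=52/5b +258.065ms=4/5b
10) 3612.903ms=56/5b +258.065ms=4/5b
11) 3870.968ms=12b +430.108ms=4/3b
12) 4301.075ms=40/3b +430.108ms=4/3b
13) 4731.183ms=44/3b +430.108ms=4/3b
Σ=16b of 16 (186bpm 4/4) — PASS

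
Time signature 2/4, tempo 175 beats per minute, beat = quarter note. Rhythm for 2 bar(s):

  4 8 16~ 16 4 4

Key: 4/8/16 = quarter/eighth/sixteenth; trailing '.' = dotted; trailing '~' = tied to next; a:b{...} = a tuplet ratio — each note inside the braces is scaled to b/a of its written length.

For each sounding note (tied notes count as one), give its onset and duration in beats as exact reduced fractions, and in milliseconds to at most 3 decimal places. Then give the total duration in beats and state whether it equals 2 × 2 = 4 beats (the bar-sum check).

1) 0.0ms=0b +342.857ms=1b
2) 342.857ms=1b +171.429ms=1/2b
3) 514.286ms=3/2b +171.429ms=1/2b
4) 685.714ms=2b +342.857ms=1b
5) 1028.571ms=3b +342.857ms=1b
Σ=4b of 4 (175bpm 2/4) — PASS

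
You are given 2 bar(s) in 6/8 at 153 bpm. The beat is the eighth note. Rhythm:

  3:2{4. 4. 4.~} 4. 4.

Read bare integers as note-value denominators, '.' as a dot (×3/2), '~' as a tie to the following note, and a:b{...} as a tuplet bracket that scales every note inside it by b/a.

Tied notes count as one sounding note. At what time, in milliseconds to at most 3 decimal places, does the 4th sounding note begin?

1. 0.0ms @ 0 + 784.314ms (2)
2. 784.314ms @ 2 + 784.314ms (2)
3. 1568.627ms @ 4 + 1960.784ms (5)
4. 3529.412ms @ 9 + 1176.471ms (3)

note 4 onset = 9b = 3529.412ms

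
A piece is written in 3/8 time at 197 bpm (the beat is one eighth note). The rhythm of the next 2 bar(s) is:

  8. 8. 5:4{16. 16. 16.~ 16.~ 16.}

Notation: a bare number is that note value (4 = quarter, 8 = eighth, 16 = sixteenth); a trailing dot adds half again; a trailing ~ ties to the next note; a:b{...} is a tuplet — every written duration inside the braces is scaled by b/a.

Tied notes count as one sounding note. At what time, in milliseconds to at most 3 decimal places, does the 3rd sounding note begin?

note 3 onset = 3b = 913.706ms

1. 0.0ms @ 0 + 456.853ms (3/2)
2. 456.853ms @ 3/2 + 456.853ms (3/2)
3. 913.706ms @ 3 + 182.741ms (3/5)
4. 1096.447ms @ 18/5 + 182.741ms (3/5)
5. 1279.188ms @ 21/5 + 548.223ms (9/5)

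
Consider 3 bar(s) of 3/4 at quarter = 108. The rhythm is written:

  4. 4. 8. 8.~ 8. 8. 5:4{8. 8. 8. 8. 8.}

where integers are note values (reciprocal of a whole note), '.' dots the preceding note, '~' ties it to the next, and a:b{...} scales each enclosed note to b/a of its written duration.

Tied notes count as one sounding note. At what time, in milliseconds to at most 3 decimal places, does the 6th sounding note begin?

1. 0.0ms @ 0 + 833.333ms (3/2)
2. 833.333ms @ 3/2 + 833.333ms (3/2)
3. 1666.667ms @ 3 + 416.667ms (3/4)
4. 2083.333ms @ 15/4 + 833.333ms (3/2)
5. 2916.667ms @ 21/4 + 416.667ms (3/4)
6. 3333.333ms @ 6 + 333.333ms (3/5)
7. 3666.667ms @ 33/5 + 333.333ms (3/5)
8. 4000.0ms @ 36/5 + 333.333ms (3/5)
9. 4333.333ms @ 39/5 + 333.333ms (3/5)
10. 4666.667ms @ 42/5 + 333.333ms (3/5)

note 6 onset = 6b = 3333.333ms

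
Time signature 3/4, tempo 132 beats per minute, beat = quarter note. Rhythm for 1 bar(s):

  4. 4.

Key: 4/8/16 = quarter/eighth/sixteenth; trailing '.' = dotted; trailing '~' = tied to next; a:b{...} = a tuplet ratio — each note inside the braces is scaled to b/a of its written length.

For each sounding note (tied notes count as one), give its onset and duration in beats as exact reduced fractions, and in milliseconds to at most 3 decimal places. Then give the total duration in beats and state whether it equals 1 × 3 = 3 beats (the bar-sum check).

1) 0.0ms=0b +681.818ms=3/2b
2) 681.818ms=3/2b +681.818ms=3/2b
Σ=3b of 3 (132bpm 3/4) — PASS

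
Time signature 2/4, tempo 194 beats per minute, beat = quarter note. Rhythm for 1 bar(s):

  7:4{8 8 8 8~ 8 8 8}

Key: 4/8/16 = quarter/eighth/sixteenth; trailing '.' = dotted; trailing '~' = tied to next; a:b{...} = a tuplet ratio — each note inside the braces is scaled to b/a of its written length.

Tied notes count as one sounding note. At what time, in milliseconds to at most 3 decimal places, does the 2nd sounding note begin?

1. 0.0ms @ 0 + 88.365ms (2/7)
2. 88.365ms @ 2/7 + 88.365ms (2/7)
3. 176.73ms @ 4/7 + 88.365ms (2/7)
4. 265.096ms @ 6/7 + 176.73ms (4/7)
5. 441.826ms @ 10/7 + 88.365ms (2/7)
6. 530.191ms @ 12/7 + 88.365ms (2/7)

note 2 onset = 2/7b = 88.365ms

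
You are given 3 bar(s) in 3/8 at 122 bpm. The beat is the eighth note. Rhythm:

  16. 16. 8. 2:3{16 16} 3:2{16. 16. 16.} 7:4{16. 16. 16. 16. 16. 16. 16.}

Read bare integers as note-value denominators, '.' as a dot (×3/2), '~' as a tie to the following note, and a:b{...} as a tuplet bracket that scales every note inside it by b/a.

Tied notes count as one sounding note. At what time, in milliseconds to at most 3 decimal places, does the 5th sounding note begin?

1. 0.0ms @ 0 + 368.852ms (3/4)
2. 368.852ms @ 3/4 + 368.852ms (3/4)
3. 737.705ms @ 3/2 + 737.705ms (3/2)
4. 1475.41ms @ 3 + 368.852ms (3/4)
5. 1844.262ms @ 15/4 + 368.852ms (3/4)
6. 2213.115ms @ 9/2 + 245.902ms (1/2)
7. 2459.016ms @ 5 + 245.902ms (1/2)
8. 2704.918ms @ 11/2 + 245.902ms (1/2)
9. 2950.82ms @ 6 + 210.773ms (3/7)
10. 3161.593ms @ 45/7 + 210.773ms (3/7)
11. 3372.365ms @ 48/7 + 210.773ms (3/7)
12. 3583.138ms @ 51/7 + 210.773ms (3/7)
13. 3793.911ms @ 54/7 + 210.773ms (3/7)
14. 4004.684ms @ 57/7 + 210.773ms (3/7)
15. 4215.457ms @ 60/7 + 210.773ms (3/7)

note 5 onset = 15/4b = 1844.262ms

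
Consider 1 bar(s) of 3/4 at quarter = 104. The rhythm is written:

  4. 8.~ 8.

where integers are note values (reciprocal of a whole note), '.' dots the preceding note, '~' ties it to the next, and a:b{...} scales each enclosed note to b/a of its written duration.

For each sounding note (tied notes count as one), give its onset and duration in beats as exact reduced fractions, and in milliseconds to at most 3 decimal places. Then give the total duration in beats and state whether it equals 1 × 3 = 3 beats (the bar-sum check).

1) 0.0ms=0b +865.385ms=3/2b
2) 865.385ms=3/2b +865.385ms=3/2b
Σ=3b of 3 (104bpm 3/4) — PASS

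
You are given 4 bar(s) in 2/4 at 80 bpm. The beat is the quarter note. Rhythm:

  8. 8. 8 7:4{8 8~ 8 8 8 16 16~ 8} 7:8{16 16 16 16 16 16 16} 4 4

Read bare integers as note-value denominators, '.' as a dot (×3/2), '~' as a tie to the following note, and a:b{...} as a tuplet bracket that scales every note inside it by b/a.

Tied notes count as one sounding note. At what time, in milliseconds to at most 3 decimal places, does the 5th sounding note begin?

1. 0.0ms @ 0 + 562.5ms (3/4)
2. 562.5ms @ 3/4 + 562.5ms (3/4)
3. 1125.0ms @ 3/2 + 375.0ms (1/2)
4. 1500.0ms @ 2 + 214.286ms (2/7)
5. 1714.286ms @ 16/7 + 428.571ms (4/7)
6. 2142.857ms @ 20/7 + 214.286ms (2/7)
7. 2357.143ms @ 22/7 + 214.286ms (2/7)
8. 2571.429ms @ 24/7 + 107.143ms (1/7)
9. 2678.571ms @ 25/7 + 321.429ms (3/7)
10. 3000.0ms @ 4 + 214.286ms (2/7)
11. 3214.286ms @ 30/7 + 214.286ms (2/7)
12. 3428.571ms @ 32/7 + 214.286ms (2/7)
13. 3642.857ms @ 34/7 + 214.286ms (2/7)
14. 3857.143ms @ 36/7 + 214.286ms (2/7)
15. 4071.429ms @ 38/7 + 214.286ms (2/7)
16. 4285.714ms @ 40/7 + 214.286ms (2/7)
17. 4500.0ms @ 6 + 750.0ms (1)
18. 5250.0ms @ 7 + 750.0ms (1)

note 5 onset = 16/7b = 1714.286ms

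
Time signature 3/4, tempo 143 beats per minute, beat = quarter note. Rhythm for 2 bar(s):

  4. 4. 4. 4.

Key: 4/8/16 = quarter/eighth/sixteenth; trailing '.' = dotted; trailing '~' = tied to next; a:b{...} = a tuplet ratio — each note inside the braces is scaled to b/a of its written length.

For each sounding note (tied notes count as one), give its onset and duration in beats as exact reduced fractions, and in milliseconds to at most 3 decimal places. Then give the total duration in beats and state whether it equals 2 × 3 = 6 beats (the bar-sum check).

1) 0.0ms=0b +629.371ms=3/2b
2) 629.371ms=3/2b +629.371ms=3/2b
3) 1258.741ms=3b +629.371ms=3/2b
4) 1888.112ms=9/2b +629.371ms=3/2b
Σ=6b of 6 (143bpm 3/4) — PASS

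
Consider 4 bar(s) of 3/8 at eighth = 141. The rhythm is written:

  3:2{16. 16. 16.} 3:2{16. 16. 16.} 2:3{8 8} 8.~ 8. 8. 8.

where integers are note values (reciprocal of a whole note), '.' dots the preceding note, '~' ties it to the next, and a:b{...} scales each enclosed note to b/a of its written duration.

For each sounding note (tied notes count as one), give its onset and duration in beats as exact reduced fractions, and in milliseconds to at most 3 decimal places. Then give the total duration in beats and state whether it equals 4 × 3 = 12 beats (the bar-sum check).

1) 0.0ms=0b +212.766ms=1/2b
2) 212.766ms=1/2b +212.766ms=1/2b
3) 425.532ms=1b +212.766ms=1/2b
4) 638.298ms=3/2b +212.766ms=1/2b
5) 851.064ms=2b +212.766ms=1/2b
6) 1063.83ms=5/2b +212.766ms=1/2b
7) 1276.596ms=3b +638.298ms=3/2b
8) 1914.894ms=9/2b +638.298ms=3/2b
9) 2553.191ms=6b +1276.596ms=3b
10) 3829.787ms=9b +638.298ms=3/2b
11) 4468.085ms=21/2b +638.298ms=3/2b
Σ=12b of 12 (141bpm 3/8) — PASS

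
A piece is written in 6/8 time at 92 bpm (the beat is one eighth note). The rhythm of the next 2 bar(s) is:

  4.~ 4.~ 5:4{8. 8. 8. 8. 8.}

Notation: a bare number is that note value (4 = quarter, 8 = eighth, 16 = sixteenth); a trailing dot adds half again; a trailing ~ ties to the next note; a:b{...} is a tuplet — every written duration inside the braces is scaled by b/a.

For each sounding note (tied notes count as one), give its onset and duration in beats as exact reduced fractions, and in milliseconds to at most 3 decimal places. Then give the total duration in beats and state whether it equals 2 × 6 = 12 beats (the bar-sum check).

1) 0.0ms=0b +4695.652ms=36/5b
2) 4695.652ms=36/5b +782.609ms=6/5b
3) 5478.261ms=42/5b +782.609ms=6/5b
4) 6260.87ms=48/5b +782.609ms=6/5b
5) 7043.478ms=54/5b +782.609ms=6/5b
Σ=12b of 12 (92bpm 6/8) — PASS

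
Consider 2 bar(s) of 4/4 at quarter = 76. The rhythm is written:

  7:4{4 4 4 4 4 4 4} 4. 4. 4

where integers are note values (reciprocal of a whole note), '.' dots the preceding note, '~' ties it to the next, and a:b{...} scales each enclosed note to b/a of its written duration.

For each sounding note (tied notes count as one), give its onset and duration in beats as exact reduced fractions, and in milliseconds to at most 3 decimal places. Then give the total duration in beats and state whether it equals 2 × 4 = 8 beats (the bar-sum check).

1) 0.0ms=0b +451.128ms=4/7b
2) 451.128ms=4/7b +451.128ms=4/7b
3) 902.256ms=8/7b +451.128ms=4/7b
4) 1353.383ms=12/7b +451.128ms=4/7b
5) 1804.511ms=16/7b +451.128ms=4/7b
6) 2255.639ms=20/7b +451.128ms=4/7b
7) 2706.767ms=24/7b +451.128ms=4/7b
8) 3157.895ms=4b +1184.211ms=3/2b
9) 4342.105ms=11/2b +1184.211ms=3/2b
10) 5526.316ms=7b +789.474ms=1b
Σ=8b of 8 (76bpm 4/4) — PASS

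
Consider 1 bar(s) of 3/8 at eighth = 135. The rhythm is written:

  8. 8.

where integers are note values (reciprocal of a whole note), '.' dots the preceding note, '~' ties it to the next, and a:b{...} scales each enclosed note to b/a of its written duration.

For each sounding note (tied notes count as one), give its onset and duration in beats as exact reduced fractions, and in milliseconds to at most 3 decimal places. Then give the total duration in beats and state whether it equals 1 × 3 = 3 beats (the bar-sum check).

1) 0.0ms=0b +666.667ms=3/2b
2) 666.667ms=3/2b +666.667ms=3/2b
Σ=3b of 3 (135bpm 3/8) — PASS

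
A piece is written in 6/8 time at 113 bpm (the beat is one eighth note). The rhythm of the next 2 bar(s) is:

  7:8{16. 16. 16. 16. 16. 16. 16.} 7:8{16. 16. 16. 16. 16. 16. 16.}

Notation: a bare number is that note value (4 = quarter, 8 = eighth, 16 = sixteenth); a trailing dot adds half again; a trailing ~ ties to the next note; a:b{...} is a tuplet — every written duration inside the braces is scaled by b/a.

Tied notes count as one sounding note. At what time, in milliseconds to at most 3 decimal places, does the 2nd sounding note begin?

note 2 onset = 6/7b = 455.12ms

1. 0.0ms @ 0 + 455.12ms (6/7)
2. 455.12ms @ 6/7 + 455.12ms (6/7)
3. 910.24ms @ 12/7 + 455.12ms (6/7)
4. 1365.36ms @ 18/7 + 455.12ms (6/7)
5. 1820.48ms @ 24/7 + 455.12ms (6/7)
6. 2275.601ms @ 30/7 + 455.12ms (6/7)
7. 2730.721ms @ 36/7 + 455.12ms (6/7)
8. 3185.841ms @ 6 + 455.12ms (6/7)
9. 3640.961ms @ 48/7 + 455.12ms (6/7)
10. 4096.081ms @ 54/7 + 455.12ms (6/7)
11. 4551.201ms @ 60/7 + 455.12ms (6/7)
12. 5006.321ms @ 66/7 + 455.12ms (6/7)
13. 5461.441ms @ 72/7 + 455.12ms (6/7)
14. 5916.561ms @ 78/7 + 455.12ms (6/7)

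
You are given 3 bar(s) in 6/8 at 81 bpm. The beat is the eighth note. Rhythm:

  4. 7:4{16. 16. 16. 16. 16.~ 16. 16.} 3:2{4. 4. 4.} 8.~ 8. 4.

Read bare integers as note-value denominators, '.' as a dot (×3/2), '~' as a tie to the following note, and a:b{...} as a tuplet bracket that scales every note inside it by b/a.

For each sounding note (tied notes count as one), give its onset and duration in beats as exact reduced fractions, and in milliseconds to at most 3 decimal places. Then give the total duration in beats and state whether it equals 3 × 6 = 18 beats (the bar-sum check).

1) 0.0ms=0b +2222.222ms=3b
2) 2222.222ms=3b +317.46ms=3/7b
3) 2539.683ms=24/7b +317.46ms=3/7b
4) 2857.143ms=27/7b +317.46ms=3/7b
5) 3174.603ms=30/7b +317.46ms=3/7b
6) 3492.063ms=33/7b +634.921ms=6/7b
7) 4126.984ms=39/7b +317.46ms=3/7b
8) 4444.444ms=6b +1481.481ms=2b
9) 5925.926ms=8b +1481.481ms=2b
10) 7407.407ms=10b +1481.481ms=2b
11) 8888.889ms=12b +2222.222ms=3b
12) 11111.111ms=15b +2222.222ms=3b
Σ=18b of 18 (81bpm 6/8) — PASS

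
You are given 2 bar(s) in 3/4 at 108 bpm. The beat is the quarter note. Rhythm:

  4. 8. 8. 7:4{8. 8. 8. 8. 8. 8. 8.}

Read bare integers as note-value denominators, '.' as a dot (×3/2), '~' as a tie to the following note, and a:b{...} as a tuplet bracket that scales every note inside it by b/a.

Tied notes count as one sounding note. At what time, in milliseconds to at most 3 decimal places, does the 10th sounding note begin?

1. 0.0ms @ 0 + 833.333ms (3/2)
2. 833.333ms @ 3/2 + 416.667ms (3/4)
3. 1250.0ms @ 9/4 + 416.667ms (3/4)
4. 1666.667ms @ 3 + 238.095ms (3/7)
5. 1904.762ms @ 24/7 + 238.095ms (3/7)
6. 2142.857ms @ 27/7 + 238.095ms (3/7)
7. 2380.952ms @ 30/7 + 238.095ms (3/7)
8. 2619.048ms @ 33/7 + 238.095ms (3/7)
9. 2857.143ms @ 36/7 + 238.095ms (3/7)
10. 3095.238ms @ 39/7 + 238.095ms (3/7)

note 10 onset = 39/7b = 3095.238ms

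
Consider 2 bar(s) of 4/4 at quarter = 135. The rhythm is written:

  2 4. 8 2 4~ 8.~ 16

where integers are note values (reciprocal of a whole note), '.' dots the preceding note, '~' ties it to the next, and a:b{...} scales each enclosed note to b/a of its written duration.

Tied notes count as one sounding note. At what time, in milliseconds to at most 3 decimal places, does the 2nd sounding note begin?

note 2 onset = 2b = 888.889ms

1. 0.0ms @ 0 + 888.889ms (2)
2. 888.889ms @ 2 + 666.667ms (3/2)
3. 1555.556ms @ 7/2 + 222.222ms (1/2)
4. 1777.778ms @ 4 + 888.889ms (2)
5. 2666.667ms @ 6 + 888.889ms (2)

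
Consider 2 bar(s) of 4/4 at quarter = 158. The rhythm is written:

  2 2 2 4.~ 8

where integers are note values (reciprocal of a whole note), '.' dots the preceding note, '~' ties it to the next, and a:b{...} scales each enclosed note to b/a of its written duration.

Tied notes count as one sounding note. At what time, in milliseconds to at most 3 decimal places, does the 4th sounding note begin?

1. 0.0ms @ 0 + 759.494ms (2)
2. 759.494ms @ 2 + 759.494ms (2)
3. 1518.987ms @ 4 + 759.494ms (2)
4. 2278.481ms @ 6 + 759.494ms (2)

note 4 onset = 6b = 2278.481ms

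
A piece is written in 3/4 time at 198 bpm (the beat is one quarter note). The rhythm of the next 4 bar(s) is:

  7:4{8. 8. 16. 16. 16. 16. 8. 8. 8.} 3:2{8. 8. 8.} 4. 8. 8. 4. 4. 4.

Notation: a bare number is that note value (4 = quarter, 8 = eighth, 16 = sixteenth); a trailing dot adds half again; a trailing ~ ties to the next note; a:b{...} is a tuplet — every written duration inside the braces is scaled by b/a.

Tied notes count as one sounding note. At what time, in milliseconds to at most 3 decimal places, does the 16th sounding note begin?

1. 0.0ms @ 0 + 129.87ms (3/7)
2. 129.87ms @ 3/7 + 129.87ms (3/7)
3. 259.74ms @ 6/7 + 64.935ms (3/14)
4. 324.675ms @ 15/14 + 64.935ms (3/14)
5. 389.61ms @ 9/7 + 64.935ms (3/14)
6. 454.545ms @ 3/2 + 64.935ms (3/14)
7. 519.481ms @ 12/7 + 129.87ms (3/7)
8. 649.351ms @ 15/7 + 129.87ms (3/7)
9. 779.221ms @ 18/7 + 129.87ms (3/7)
10. 909.091ms @ 3 + 151.515ms (1/2)
11. 1060.606ms @ 7/2 + 151.515ms (1/2)
12. 1212.121ms @ 4 + 151.515ms (1/2)
13. 1363.636ms @ 9/2 + 454.545ms (3/2)
14. 1818.182ms @ 6 + 227.273ms (3/4)
15. 2045.455ms @ 27/4 + 227.273ms (3/4)
16. 2272.727ms @ 15/2 + 454.545ms (3/2)
17. 2727.273ms @ 9 + 454.545ms (3/2)
18. 3181.818ms @ 21/2 + 454.545ms (3/2)

note 16 onset = 15/2b = 2272.727ms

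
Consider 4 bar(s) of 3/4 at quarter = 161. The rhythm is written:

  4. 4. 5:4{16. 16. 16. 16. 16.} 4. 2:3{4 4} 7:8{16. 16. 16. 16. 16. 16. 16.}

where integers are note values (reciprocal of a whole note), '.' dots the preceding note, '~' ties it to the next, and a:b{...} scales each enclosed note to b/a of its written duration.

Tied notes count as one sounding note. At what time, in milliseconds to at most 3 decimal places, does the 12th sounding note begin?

1. 0.0ms @ 0 + 559.006ms (3/2)
2. 559.006ms @ 3/2 + 559.006ms (3/2)
3. 1118.012ms @ 3 + 111.801ms (3/10)
4. 1229.814ms @ 33/10 + 111.801ms (3/10)
5. 1341.615ms @ 18/5 + 111.801ms (3/10)
6. 1453.416ms @ 39/10 + 111.801ms (3/10)
7. 1565.217ms @ 21/5 + 111.801ms (3/10)
8. 1677.019ms @ 9/2 + 559.006ms (3/2)
9. 2236.025ms @ 6 + 559.006ms (3/2)
10. 2795.031ms @ 15/2 + 559.006ms (3/2)
11. 3354.037ms @ 9 + 159.716ms (3/7)
12. 3513.753ms @ 66/7 + 159.716ms (3/7)
13. 3673.469ms @ 69/7 + 159.716ms (3/7)
14. 3833.185ms @ 72/7 + 159.716ms (3/7)
15. 3992.902ms @ 75/7 + 159.716ms (3/7)
16. 4152.618ms @ 78/7 + 159.716ms (3/7)
17. 4312.334ms @ 81/7 + 159.716ms (3/7)

note 12 onset = 66/7b = 3513.753ms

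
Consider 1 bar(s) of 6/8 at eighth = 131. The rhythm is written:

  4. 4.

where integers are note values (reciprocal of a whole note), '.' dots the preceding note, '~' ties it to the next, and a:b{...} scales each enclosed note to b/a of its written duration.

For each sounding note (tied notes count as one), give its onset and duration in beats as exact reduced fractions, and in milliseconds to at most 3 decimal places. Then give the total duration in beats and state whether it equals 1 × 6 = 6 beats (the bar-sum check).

1) 0.0ms=0b +1374.046ms=3b
2) 1374.046ms=3b +1374.046ms=3b
Σ=6b of 6 (131bpm 6/8) — PASS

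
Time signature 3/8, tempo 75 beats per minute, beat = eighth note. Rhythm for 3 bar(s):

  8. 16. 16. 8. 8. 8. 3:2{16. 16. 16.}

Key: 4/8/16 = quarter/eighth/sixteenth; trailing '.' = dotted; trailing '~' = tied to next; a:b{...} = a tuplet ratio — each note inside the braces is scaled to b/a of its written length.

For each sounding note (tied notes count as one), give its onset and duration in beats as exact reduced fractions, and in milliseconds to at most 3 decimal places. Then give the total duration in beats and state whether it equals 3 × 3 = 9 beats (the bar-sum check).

1) 0.0ms=0b +1200.0ms=3/2b
2) 1200.0ms=3/2b +600.0ms=3/4b
3) 1800.0ms=9/4b +600.0ms=3/4b
4) 2400.0ms=3b +1200.0ms=3/2b
5) 3600.0ms=9/2b +1200.0ms=3/2b
6) 4800.0ms=6b +1200.0ms=3/2b
7) 6000.0ms=15/2b +400.0ms=1/2b
8) 6400.0ms=8b +400.0ms=1/2b
9) 6800.0ms=17/2b +400.0ms=1/2b
Σ=9b of 9 (75bpm 3/8) — PASS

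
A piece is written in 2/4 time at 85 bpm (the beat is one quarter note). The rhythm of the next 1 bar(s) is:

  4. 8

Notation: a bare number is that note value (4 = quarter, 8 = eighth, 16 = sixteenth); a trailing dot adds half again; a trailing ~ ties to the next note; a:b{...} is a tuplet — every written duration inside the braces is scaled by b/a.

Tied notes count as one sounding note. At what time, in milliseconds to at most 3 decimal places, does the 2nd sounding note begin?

note 2 onset = 3/2b = 1058.824ms

1. 0.0ms @ 0 + 1058.824ms (3/2)
2. 1058.824ms @ 3/2 + 352.941ms (1/2)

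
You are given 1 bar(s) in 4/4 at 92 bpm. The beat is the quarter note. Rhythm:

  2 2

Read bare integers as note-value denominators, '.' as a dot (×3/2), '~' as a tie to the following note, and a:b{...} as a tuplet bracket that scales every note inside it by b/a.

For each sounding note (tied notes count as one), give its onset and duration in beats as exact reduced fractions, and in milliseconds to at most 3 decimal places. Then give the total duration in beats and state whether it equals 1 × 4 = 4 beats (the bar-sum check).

1) 0.0ms=0b +1304.348ms=2b
2) 1304.348ms=2b +1304.348ms=2b
Σ=4b of 4 (92bpm 4/4) — PASS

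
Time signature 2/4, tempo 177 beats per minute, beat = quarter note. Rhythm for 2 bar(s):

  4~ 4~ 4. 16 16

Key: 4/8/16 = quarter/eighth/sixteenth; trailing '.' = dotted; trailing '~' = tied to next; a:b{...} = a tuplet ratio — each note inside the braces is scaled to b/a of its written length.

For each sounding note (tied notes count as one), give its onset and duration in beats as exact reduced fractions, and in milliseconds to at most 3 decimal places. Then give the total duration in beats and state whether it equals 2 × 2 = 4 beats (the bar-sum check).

1) 0.0ms=0b +1186.441ms=7/2b
2) 1186.441ms=7/2b +84.746ms=1/4b
3) 1271.186ms=15/4b +84.746ms=1/4b
Σ=4b of 4 (177bpm 2/4) — PASS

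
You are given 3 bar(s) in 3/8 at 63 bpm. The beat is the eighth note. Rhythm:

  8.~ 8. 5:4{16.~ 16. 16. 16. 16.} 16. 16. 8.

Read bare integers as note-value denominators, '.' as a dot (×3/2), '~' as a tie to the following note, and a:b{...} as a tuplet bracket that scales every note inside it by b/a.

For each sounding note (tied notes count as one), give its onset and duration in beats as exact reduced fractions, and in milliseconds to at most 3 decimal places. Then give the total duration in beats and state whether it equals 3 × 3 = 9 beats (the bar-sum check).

1) 0.0ms=0b +2857.143ms=3b
2) 2857.143ms=3b +1142.857ms=6/5b
3) 4000.0ms=21/5b +571.429ms=3/5b
4) 4571.429ms=24/5b +571.429ms=3/5b
5) 5142.857ms=27/5b +571.429ms=3/5b
6) 5714.286ms=6b +714.286ms=3/4b
7) 6428.571ms=27/4b +714.286ms=3/4b
8) 7142.857ms=15/2b +1428.571ms=3/2b
Σ=9b of 9 (63bpm 3/8) — PASS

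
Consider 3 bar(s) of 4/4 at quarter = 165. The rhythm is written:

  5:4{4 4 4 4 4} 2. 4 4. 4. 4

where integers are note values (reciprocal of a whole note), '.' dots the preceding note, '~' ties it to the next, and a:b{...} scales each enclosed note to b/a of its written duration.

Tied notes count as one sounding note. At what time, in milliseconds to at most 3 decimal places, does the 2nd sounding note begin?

note 2 onset = 4/5b = 290.909ms

1. 0.0ms @ 0 + 290.909ms (4/5)
2. 290.909ms @ 4/5 + 290.909ms (4/5)
3. 581.818ms @ 8/5 + 290.909ms (4/5)
4. 872.727ms @ 12/5 + 290.909ms (4/5)
5. 1163.636ms @ 16/5 + 290.909ms (4/5)
6. 1454.545ms @ 4 + 1090.909ms (3)
7. 2545.455ms @ 7 + 363.636ms (1)
8. 2909.091ms @ 8 + 545.455ms (3/2)
9. 3454.545ms @ 19/2 + 545.455ms (3/2)
10. 4000.0ms @ 11 + 363.636ms (1)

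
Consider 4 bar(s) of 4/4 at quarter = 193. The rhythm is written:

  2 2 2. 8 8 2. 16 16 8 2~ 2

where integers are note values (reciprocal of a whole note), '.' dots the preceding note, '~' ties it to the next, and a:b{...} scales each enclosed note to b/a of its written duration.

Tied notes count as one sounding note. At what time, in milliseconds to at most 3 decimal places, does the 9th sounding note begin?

1. 0.0ms @ 0 + 621.762ms (2)
2. 621.762ms @ 2 + 621.762ms (2)
3. 1243.523ms @ 4 + 932.642ms (3)
4. 2176.166ms @ 7 + 155.44ms (1/2)
5. 2331.606ms @ 15/2 + 155.44ms (1/2)
6. 2487.047ms @ 8 + 932.642ms (3)
7. 3419.689ms @ 11 + 77.72ms (1/4)
8. 3497.409ms @ 45/4 + 77.72ms (1/4)
9. 3575.13ms @ 23/2 + 155.44ms (1/2)
10. 3730.57ms @ 12 + 1243.523ms (4)

note 9 onset = 23/2b = 3575.13ms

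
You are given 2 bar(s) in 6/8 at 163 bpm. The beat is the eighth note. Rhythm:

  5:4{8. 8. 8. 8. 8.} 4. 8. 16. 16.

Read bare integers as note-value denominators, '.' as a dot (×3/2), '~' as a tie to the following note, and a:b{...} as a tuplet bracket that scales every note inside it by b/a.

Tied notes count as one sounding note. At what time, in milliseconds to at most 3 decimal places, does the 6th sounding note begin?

1. 0.0ms @ 0 + 441.718ms (6/5)
2. 441.718ms @ 6/5 + 441.718ms (6/5)
3. 883.436ms @ 12/5 + 441.718ms (6/5)
4. 1325.153ms @ 18/5 + 441.718ms (6/5)
5. 1766.871ms @ 24/5 + 441.718ms (6/5)
6. 2208.589ms @ 6 + 1104.294ms (3)
7. 3312.883ms @ 9 + 552.147ms (3/2)
8. 3865.031ms @ 21/2 + 276.074ms (3/4)
9. 4141.104ms @ 45/4 + 276.074ms (3/4)

note 6 onset = 6b = 2208.589ms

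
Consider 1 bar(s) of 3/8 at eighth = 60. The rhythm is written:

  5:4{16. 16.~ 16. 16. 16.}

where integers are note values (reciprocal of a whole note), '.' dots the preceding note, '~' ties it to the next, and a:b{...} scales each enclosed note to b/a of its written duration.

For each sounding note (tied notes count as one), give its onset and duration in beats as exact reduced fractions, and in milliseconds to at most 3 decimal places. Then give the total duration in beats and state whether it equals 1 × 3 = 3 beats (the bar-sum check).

1) 0.0ms=0b +600.0ms=3/5b
2) 600.0ms=3/5b +1200.0ms=6/5b
3) 1800.0ms=9/5b +600.0ms=3/5b
4) 2400.0ms=12/5b +600.0ms=3/5b
Σ=3b of 3 (60bpm 3/8) — PASS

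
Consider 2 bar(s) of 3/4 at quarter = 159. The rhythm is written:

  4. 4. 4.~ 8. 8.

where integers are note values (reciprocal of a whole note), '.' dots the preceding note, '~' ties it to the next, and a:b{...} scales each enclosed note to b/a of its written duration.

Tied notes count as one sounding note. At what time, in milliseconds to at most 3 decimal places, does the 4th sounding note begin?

1. 0.0ms @ 0 + 566.038ms (3/2)
2. 566.038ms @ 3/2 + 566.038ms (3/2)
3. 1132.075ms @ 3 + 849.057ms (9/4)
4. 1981.132ms @ 21/4 + 283.019ms (3/4)

note 4 onset = 21/4b = 1981.132ms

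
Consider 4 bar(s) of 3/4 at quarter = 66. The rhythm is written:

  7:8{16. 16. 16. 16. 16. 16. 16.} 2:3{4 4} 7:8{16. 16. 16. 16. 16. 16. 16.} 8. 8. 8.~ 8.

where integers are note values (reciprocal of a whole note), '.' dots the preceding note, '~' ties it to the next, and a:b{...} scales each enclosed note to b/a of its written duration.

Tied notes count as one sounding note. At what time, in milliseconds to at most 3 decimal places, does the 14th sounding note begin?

1. 0.0ms @ 0 + 389.61ms (3/7)
2. 389.61ms @ 3/7 + 389.61ms (3/7)
3. 779.221ms @ 6/7 + 389.61ms (3/7)
4. 1168.831ms @ 9/7 + 389.61ms (3/7)
5. 1558.442ms @ 12/7 + 389.61ms (3/7)
6. 1948.052ms @ 15/7 + 389.61ms (3/7)
7. 2337.662ms @ 18/7 + 389.61ms (3/7)
8. 2727.273ms @ 3 + 1363.636ms (3/2)
9. 4090.909ms @ 9/2 + 1363.636ms (3/2)
10. 5454.545ms @ 6 + 389.61ms (3/7)
11. 5844.156ms @ 45/7 + 389.61ms (3/7)
12. 6233.766ms @ 48/7 + 389.61ms (3/7)
13. 6623.377ms @ 51/7 + 389.61ms (3/7)
14. 7012.987ms @ 54/7 + 389.61ms (3/7)
15. 7402.597ms @ 57/7 + 389.61ms (3/7)
16. 7792.208ms @ 60/7 + 389.61ms (3/7)
17. 8181.818ms @ 9 + 681.818ms (3/4)
18. 8863.636ms @ 39/4 + 681.818ms (3/4)
19. 9545.455ms @ 21/2 + 1363.636ms (3/2)

note 14 onset = 54/7b = 7012.987ms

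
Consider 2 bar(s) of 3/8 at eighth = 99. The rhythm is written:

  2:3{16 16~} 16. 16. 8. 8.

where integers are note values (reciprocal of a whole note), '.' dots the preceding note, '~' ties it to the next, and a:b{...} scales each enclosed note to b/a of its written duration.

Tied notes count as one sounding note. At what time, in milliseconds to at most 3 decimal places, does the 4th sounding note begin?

1. 0.0ms @ 0 + 454.545ms (3/4)
2. 454.545ms @ 3/4 + 909.091ms (3/2)
3. 1363.636ms @ 9/4 + 454.545ms (3/4)
4. 1818.182ms @ 3 + 909.091ms (3/2)
5. 2727.273ms @ 9/2 + 909.091ms (3/2)

note 4 onset = 3b = 1818.182ms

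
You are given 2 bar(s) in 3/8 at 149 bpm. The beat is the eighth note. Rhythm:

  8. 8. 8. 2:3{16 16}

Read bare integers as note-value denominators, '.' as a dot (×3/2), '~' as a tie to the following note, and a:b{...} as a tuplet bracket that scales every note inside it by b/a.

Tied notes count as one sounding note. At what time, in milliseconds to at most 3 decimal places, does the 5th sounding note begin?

1. 0.0ms @ 0 + 604.027ms (3/2)
2. 604.027ms @ 3/2 + 604.027ms (3/2)
3. 1208.054ms @ 3 + 604.027ms (3/2)
4. 1812.081ms @ 9/2 + 302.013ms (3/4)
5. 2114.094ms @ 21/4 + 302.013ms (3/4)

note 5 onset = 21/4b = 2114.094ms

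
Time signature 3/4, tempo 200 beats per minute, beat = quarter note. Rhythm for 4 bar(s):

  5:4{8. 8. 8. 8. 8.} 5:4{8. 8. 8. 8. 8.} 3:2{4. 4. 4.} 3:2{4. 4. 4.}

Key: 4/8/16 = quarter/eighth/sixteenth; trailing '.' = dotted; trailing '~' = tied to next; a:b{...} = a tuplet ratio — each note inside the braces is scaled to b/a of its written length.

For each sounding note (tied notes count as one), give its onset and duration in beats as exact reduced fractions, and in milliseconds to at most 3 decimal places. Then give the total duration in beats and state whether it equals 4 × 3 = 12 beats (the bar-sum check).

1) 0.0ms=0b +180.0ms=3/5b
2) 180.0ms=3/5b +180.0ms=3/5b
3) 360.0ms=6/5b +180.0ms=3/5b
4) 540.0ms=9/5b +180.0ms=3/5b
5) 720.0ms=12/5b +180.0ms=3/5b
6) 900.0ms=3b +180.0ms=3/5b
7) 1080.0ms=18/5b +180.0ms=3/5b
8) 1260.0ms=21/5b +180.0ms=3/5b
9) 1440.0ms=24/5b +180.0ms=3/5b
10) 1620.0ms=27/5b +180.0ms=3/5b
11) 1800.0ms=6b +300.0ms=1b
12) 2100.0ms=7b +300.0ms=1b
13) 2400.0ms=8b +300.0ms=1b
14) 2700.0ms=9b +300.0ms=1b
15) 3000.0ms=10b +300.0ms=1b
16) 3300.0ms=11b +300.0ms=1b
Σ=12b of 12 (200bpm 3/4) — PASS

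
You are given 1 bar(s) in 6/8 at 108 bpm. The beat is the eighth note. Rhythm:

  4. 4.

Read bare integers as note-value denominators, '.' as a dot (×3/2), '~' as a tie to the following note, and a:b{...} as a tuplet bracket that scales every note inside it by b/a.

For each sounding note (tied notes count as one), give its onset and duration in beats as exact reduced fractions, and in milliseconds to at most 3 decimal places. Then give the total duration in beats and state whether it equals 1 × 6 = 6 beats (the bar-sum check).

1) 0.0ms=0b +1666.667ms=3b
2) 1666.667ms=3b +1666.667ms=3b
Σ=6b of 6 (108bpm 6/8) — PASS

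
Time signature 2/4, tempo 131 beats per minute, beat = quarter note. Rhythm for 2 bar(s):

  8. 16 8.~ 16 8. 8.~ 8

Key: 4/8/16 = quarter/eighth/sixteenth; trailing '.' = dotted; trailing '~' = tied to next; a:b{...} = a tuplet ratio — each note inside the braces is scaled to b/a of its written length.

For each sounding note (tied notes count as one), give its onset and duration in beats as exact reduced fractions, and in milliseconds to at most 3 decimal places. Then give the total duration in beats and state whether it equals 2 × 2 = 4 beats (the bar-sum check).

1) 0.0ms=0b +343.511ms=3/4b
2) 343.511ms=3/4b +114.504ms=1/4b
3) 458.015ms=1b +458.015ms=1b
4) 916.031ms=2b +343.511ms=3/4b
5) 1259.542ms=11/4b +572.519ms=5/4b
Σ=4b of 4 (131bpm 2/4) — PASS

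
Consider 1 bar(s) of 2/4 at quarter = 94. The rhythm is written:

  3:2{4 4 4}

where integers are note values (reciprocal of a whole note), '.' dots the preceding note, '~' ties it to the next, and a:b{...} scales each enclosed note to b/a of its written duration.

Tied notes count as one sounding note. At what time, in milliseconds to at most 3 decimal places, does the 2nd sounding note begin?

1. 0.0ms @ 0 + 425.532ms (2/3)
2. 425.532ms @ 2/3 + 425.532ms (2/3)
3. 851.064ms @ 4/3 + 425.532ms (2/3)

note 2 onset = 2/3b = 425.532ms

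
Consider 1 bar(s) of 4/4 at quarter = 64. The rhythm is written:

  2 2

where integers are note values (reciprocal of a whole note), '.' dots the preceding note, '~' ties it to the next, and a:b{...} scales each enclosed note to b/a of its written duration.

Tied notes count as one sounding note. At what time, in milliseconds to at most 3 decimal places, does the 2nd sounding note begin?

1. 0.0ms @ 0 + 1875.0ms (2)
2. 1875.0ms @ 2 + 1875.0ms (2)

note 2 onset = 2b = 1875.0ms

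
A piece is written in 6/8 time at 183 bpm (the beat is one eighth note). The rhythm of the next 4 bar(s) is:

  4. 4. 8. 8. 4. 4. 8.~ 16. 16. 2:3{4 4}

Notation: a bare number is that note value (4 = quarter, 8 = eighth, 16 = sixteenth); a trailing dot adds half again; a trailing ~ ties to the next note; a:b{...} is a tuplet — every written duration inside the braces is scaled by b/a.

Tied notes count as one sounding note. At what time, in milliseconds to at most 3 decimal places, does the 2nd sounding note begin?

1. 0.0ms @ 0 + 983.607ms (3)
2. 983.607ms @ 3 + 983.607ms (3)
3. 1967.213ms @ 6 + 491.803ms (3/2)
4. 2459.016ms @ 15/2 + 491.803ms (3/2)
5. 2950.82ms @ 9 + 983.607ms (3)
6. 3934.426ms @ 12 + 983.607ms (3)
7. 4918.033ms @ 15 + 737.705ms (9/4)
8. 5655.738ms @ 69/4 + 245.902ms (3/4)
9. 5901.639ms @ 18 + 983.607ms (3)
10. 6885.246ms @ 21 + 983.607ms (3)

note 2 onset = 3b = 983.607ms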